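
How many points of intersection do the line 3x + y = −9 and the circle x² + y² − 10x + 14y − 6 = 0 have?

Centre (5, −7), r² = 80. Distance² from centre to line = (17)²/10 = 289/10.
Since d² < r², the line cuts the circle twice.

2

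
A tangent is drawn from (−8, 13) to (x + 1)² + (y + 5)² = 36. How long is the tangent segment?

√337

Centre (−1, −5), r² = 36. |PO|² = (−7)² + (18)² = 373.
Power of the point: PT² = |PO|² − r² = 337, so PT = √337.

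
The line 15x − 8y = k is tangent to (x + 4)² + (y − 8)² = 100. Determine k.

Tangency holds when the distance from the centre (−4, 8) to the line equals the radius 10:
|15·(−4) − 8·8 − k| / √289 = 10
|k − (−124)| = 10·17, so k = 46 or k = −294.

k = −294 or k = 46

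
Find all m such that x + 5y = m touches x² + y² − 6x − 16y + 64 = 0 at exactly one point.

The line touches the circle iff its distance from (3, 8) is 3:
|1·3 + 5·8 − m| / √26 = 3
|m − (43)| = 3√26.

m = 43 ± 3√26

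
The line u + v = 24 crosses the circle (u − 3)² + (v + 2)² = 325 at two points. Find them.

Express v = −u + 24 and substitute into the circle:
2u² − 58u + 360 = 0  ⟹  u² − 29u + 180 = 0
u = 20 or u = 9, giving (20, 4) and (9, 15).

(9, 15) and (20, 4)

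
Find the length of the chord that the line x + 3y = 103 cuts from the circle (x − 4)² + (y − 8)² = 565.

√10

The distance from (4, 8) to the line is 75/√10, and r² = 565.
Chord = 2√(r² − d²) = 2·√(5/2) = √10.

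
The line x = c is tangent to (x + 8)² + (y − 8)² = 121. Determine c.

c = −19 or c = 3

Tangency holds when the distance from the centre (−8, 8) to the line equals the radius 11:
|1·(−8) + 0·8 − c| / √1 = 11
|c − (−8)| = 11, so c = 3 or c = −19.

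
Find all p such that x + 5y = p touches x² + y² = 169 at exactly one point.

p = ±13√26

Tangency holds when the distance from the centre (0, 0) to the line equals the radius 13:
|1·0 + 5·0 − p| / √26 = 13
|p| = 13√26.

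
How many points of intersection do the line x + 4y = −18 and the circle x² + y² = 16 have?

0

d² = (1·0 + 4·0 − (−18))²/17 = 324/17; r² = 16.
Since d² > r², the line lies outside the circle.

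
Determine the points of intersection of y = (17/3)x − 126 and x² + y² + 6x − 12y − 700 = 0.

From the line, y = (−378 + 17x)/3. Substituting:
298x² − 13410x + 150192 = 0  ⟹  x² − 45x + 504 = 0
x = 24 or x = 21, giving (24, 10) and (21, −7).

(21, −7) and (24, 10)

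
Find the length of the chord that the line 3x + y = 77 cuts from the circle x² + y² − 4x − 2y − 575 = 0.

Express y = −3x + 77 and substitute into the circle:
10x² − 460x + 5200 = 0  ⟹  x² − 46x + 520 = 0
x = 26 or x = 20, giving (26, −1) and (20, 17).
Chord length = distance between (26, −1) and (20, 17) = √360 = 6√10.

6√10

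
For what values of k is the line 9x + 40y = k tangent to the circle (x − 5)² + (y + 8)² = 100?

For a tangent, require d(centre, line) = r = 10.
|9·5 + 40·(−8) − k| / √1681 = 10
|k − (−275)| = 10·41, so k = 135 or k = −685.

k = −685 or k = 135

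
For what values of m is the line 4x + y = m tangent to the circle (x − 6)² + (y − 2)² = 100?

The line touches the circle iff its distance from (6, 2) is 10:
|4·6 + 1·2 − m| / √17 = 10
|m − (26)| = 10√17.

m = 26 ± 10√17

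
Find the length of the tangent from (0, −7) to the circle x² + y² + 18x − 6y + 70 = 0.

Centre (−9, 3), r² = 20. |PO|² = (9)² + (−10)² = 181.
By the tangent–radius right angle, tangent length = √(|PO|² − r²) = √161.

√161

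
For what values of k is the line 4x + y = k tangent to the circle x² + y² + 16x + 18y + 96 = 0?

k = −41 ± 7√17

Tangency holds when the distance from the centre (−8, −9) to the line equals the radius 7:
|4·(−8) + 1·(−9) − k| / √17 = 7
|k − (−41)| = 7√17.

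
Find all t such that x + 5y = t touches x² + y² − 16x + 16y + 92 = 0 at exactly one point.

t = −32 ± 6√26

The line touches the circle iff its distance from (8, −8) is 6:
|1·8 + 5·(−8) − t| / √26 = 6
|t − (−32)| = 6√26.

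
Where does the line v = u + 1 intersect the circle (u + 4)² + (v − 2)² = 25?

(−4, −3) and (1, 2)

Substitute v = u + 1:
2u² + 6u − 8 = 0  ⟹  u² + 3u − 4 = 0
u = 1 or u = −4, giving (1, 2) and (−4, −3).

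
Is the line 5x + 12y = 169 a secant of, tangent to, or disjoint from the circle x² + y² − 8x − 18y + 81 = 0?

Substituting the line into the circle gives 169x² − 1762x + 3721 = 0.
Discriminant = (−1762)² − 4·169·(3721) = 589248 > 0.
Two real roots: the line is a secant.

secant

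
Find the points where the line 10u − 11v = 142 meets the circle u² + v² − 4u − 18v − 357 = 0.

(1, −12) and (23, 8)

Express v = (−142 + 10u)/11 and substitute into the circle:
221u² − 5304u + 5083 = 0  ⟹  u² − 24u + 23 = 0
u = 23 or u = 1, giving (23, 8) and (1, −12).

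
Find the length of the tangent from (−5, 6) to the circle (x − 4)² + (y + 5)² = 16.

The centre is (4, −5) and r = 4. The square of the distance from P to the centre is 81 + 121 = 202.
The tangent meets the radius at right angles, so tangent² = |PO|² − r² = 202 − 16 = 186.

√186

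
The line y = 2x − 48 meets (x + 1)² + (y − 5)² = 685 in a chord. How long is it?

8√5

Express y = 2x − 48 and substitute into the circle:
5x² − 210x + 2125 = 0  ⟹  x² − 42x + 425 = 0
x = 25 or x = 17, giving (25, 2) and (17, −14).
Chord length = distance between (25, 2) and (17, −14) = √320 = 8√5.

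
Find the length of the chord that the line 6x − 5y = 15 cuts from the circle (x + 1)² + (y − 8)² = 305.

4√61

Substitute y = (−15 + 6x)/5:
61x² − 610x − 4575 = 0  ⟹  x² − 10x − 75 = 0
x = 15 or x = −5, giving (15, 15) and (−5, −9).
|(15, 15) − (−5, −9)| = √((20)² + (24)²) = 4√61.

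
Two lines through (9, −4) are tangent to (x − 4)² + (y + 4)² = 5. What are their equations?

x + 2y = 1 and x − 2y = 17

Write the tangent as mx − y + (−4 − m·(9)) = 0 and set its distance from the centre to √5:
(−5m − (0))² = 5(m² + 1)
4m² − 1 = 0, so m = −1/2 or m = 1/2.
With m = −1/2: x + 2y = 1. With m = 1/2: x − 2y = 17.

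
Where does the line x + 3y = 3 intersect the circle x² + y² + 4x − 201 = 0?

Express y = (3 − x)/3 and substitute into the circle:
10x² + 30x − 1800 = 0  ⟹  x² + 3x − 180 = 0
x = 12 or x = −15, giving (12, −3) and (−15, 6).

(−15, 6) and (12, −3)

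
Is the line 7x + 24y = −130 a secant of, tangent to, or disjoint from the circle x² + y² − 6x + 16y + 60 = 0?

secant

d² = (7·3 + 24·(−8) − (−130))²/625 = 1681/625; r² = 13.
Since d² < r², the line cuts the circle twice.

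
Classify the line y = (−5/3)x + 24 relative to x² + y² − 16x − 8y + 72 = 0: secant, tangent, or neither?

neither

Centre (8, 4), r² = 8. Distance² from centre to line = (−20)²/34 = 200/17.
Since d² > r², the line lies outside the circle.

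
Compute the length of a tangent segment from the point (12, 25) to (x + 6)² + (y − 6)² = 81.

2√151

The centre is (−6, 6) and r = 9. The square of the distance from P to the centre is 324 + 361 = 685.
Power of the point: PT² = |PO|² − r² = 604, so PT = 2√151.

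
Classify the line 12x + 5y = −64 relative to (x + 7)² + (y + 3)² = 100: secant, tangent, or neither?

secant

Substituting the line into the circle gives 169x² + 1526x + 1126 = 0.
Discriminant = (1526)² − 4·169·(1126) = 1567500 > 0.
Two real roots: the line is a secant.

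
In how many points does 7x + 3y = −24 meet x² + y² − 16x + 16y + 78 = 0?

0

Substituting the line into the circle gives 58x² − 144x + 126 = 0.
Δ = 20736 − 29232 = −8496.
No real roots: the line does not meet the circle.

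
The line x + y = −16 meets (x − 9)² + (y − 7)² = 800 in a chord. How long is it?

From the line, y = −x − 16. Substituting:
2x² + 28x − 190 = 0  ⟹  x² + 14x − 95 = 0
x = 5 or x = −19, giving (5, −21) and (−19, 3).
|(5, −21) − (−19, 3)| = √((24)² + (−24)²) = 24√2.

24√2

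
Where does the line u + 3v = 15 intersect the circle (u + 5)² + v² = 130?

Substitute v = (15 − u)/3:
10u² + 60u − 720 = 0  ⟹  u² + 6u − 72 = 0
u = 6 or u = −12, giving (6, 3) and (−12, 9).

(−12, 9) and (6, 3)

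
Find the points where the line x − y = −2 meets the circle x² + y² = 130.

Substitute y = x + 2:
2x² + 4x − 126 = 0  ⟹  x² + 2x − 63 = 0
x = 7 or x = −9, giving (7, 9) and (−9, −7).

(−9, −7) and (7, 9)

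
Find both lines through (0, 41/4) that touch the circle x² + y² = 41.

5x − 4y = −41 and 5x + 4y = 41

Write the tangent as mx − y + (41/4 − m·(0)) = 0 and set its distance from the centre to √41:
(0m − (−41/4))² = 41(m² + 1)
16m² − 25 = 0, so m = 5/4 or m = −5/4.
With m = 5/4: 5x − 4y = −41. With m = −5/4: 5x + 4y = 41.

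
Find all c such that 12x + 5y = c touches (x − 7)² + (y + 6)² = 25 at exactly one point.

c = −11 or c = 119

Tangency holds when the distance from the centre (7, −6) to the line equals the radius 5:
|12·7 + 5·(−6) − c| / √169 = 5
|c − (54)| = 5·13, so c = 119 or c = −11.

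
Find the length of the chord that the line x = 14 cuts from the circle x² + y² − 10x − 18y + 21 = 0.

The line gives x = 14. Substituting into the circle:
y² − 18y + 77 = 0
y = 11 or y = 7, giving (14, 11) and (14, 7).
Chord length = distance between (14, 11) and (14, 7) = √16 = 4.

4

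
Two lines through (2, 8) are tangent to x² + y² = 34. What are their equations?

5x + 3y = 34 and 3x − 5y = −34

A line y − (8) = m(x − (2)) is tangent when its distance from (0, 0) is √34:
[m·(−2) − (−8)]² = 34(m² + 1)
15m² + 16m − 15 = 0, so m = −5/3 or m = 3/5.
Through (2, 8) these give 5x + 3y = 34 and 3x − 5y = −34.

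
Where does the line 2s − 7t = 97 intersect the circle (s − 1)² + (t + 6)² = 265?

(−11, −17) and (17, −9)

Express t = (−97 + 2s)/7 and substitute into the circle:
53s² − 318s − 9911 = 0  ⟹  s² − 6s − 187 = 0
s = 17 or s = −11, giving (17, −9) and (−11, −17).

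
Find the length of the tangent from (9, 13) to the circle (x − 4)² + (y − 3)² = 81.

Centre (4, 3), r² = 81. |PO|² = (5)² + (10)² = 125.
The tangent meets the radius at right angles, so tangent² = |PO|² − r² = 125 − 81 = 44.

2√11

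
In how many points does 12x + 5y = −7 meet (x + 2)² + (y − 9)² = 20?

2

Substituting the line into the circle gives 169x² + 1348x + 2304 = 0.
Discriminant = (1348)² − 4·169·(2304) = 259600 > 0.
Two real roots: the line is a secant.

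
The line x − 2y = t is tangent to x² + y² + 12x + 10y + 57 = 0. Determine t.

Tangency holds when the distance from the centre (−6, −5) to the line equals the radius 2:
|1·(−6) − 2·(−5) − t| / √5 = 2
|t − (4)| = 2√5.

t = 4 ± 2√5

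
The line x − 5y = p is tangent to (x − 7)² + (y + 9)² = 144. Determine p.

p = 52 ± 12√26

For a tangent, require d(centre, line) = r = 12.
|1·7 − 5·(−9) − p| / √26 = 12
|p − (52)| = 12√26.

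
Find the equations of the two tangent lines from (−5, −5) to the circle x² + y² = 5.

2x − y = −5 and x − 2y = 5

A line y − (−5) = m(x − (−5)) is tangent when its distance from (0, 0) is √5:
[m·(5) − (5)]² = 5(m² + 1)
2m² − 5m + 2 = 0, so m = 2 or m = 1/2.
With m = 2: 2x − y = −5. With m = 1/2: x − 2y = 5.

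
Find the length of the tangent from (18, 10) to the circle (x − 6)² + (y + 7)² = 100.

Centre (6, −7), r² = 100. |PO|² = (12)² + (17)² = 433.
By the tangent–radius right angle, tangent length = √(|PO|² − r²) = √333 = 3√37.

3√37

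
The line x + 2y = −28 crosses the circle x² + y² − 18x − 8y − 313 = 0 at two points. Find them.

(−2, −13) and (2, −15)

From the line, y = (−28 − x)/2. Substituting:
5x² − 20 = 0  ⟹  x² − 4 = 0
x = 2 or x = −2, giving (2, −15) and (−2, −13).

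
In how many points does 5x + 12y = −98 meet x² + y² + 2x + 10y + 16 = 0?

Centre (−1, −5), r² = 10. Distance² from centre to line = (33)²/169 = 1089/169.
Since d² < r², the line cuts the circle twice.

2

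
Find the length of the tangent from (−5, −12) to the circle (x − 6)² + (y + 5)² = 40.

√130

Centre (6, −5), r² = 40. |PO|² = (−11)² + (−7)² = 170.
Power of the point: PT² = |PO|² − r² = 130, so PT = √130.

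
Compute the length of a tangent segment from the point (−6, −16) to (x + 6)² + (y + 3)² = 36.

With centre O = (−6, −3), |OP|² = 169 and r² = 36.
Power of the point: PT² = |PO|² − r² = 133, so PT = √133.

√133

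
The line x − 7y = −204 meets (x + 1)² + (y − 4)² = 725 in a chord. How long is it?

15√2

The distance from (−1, 4) to the line is 175/√50, and r² = 725.
Half the chord is √(r² − d²) = √(225/2), so the full chord is 15√2.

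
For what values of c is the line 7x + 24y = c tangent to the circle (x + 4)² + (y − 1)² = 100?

Tangency holds when the distance from the centre (−4, 1) to the line equals the radius 10:
|7·(−4) + 24·1 − c| / √625 = 10
|c − (−4)| = 10·25, so c = 246 or c = −254.

c = −254 or c = 246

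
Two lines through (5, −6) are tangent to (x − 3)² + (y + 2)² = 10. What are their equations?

Let a tangent through (5, −6) have slope m. Its distance from (3, −2) must equal √10:
(−2m − (4))² = 10(m² + 1)
3m² − 8m − 3 = 0, so m = 3 or m = −1/3.
With m = 3: 3x − y = 21. With m = −1/3: x + 3y = −13.

3x − y = 21 and x + 3y = −13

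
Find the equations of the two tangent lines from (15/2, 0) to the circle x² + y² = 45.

Let a tangent through (15/2, 0) have slope m. Its distance from (0, 0) must equal 3√5:
(−15/2m − (0))² = 45(m² + 1)
m² − 4 = 0, so m = −2 or m = 2.
Through (15/2, 0) these give 2x + y = 15 and 2x − y = 15.

2x + y = 15 and 2x − y = 15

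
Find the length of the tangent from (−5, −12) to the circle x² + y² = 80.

The centre is (0, 0) and r = 4√5. The square of the distance from P to the centre is 25 + 144 = 169.
The tangent meets the radius at right angles, so tangent² = |PO|² − r² = 169 − 80 = 89.

√89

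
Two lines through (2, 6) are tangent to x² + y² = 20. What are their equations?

Let a tangent through (2, 6) have slope m. Its distance from (0, 0) must equal 2√5:
(−2m − (−6))² = 20(m² + 1)
2m² + 3m − 2 = 0, so m = −2 or m = 1/2.
With m = −2: 2x + y = 10. With m = 1/2: x − 2y = −10.

2x + y = 10 and x − 2y = −10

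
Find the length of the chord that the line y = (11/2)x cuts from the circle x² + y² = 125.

10√5

Centre (0, 0), r² = 125. Perpendicular distance d from centre to line = |0| / √125 = 0/√125.
Chord = 2√(r² − d²) = 2·√(125) = 10√5.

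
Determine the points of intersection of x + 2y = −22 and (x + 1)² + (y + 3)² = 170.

Express y = (−22 − x)/2 and substitute into the circle:
5x² + 40x − 420 = 0  ⟹  x² + 8x − 84 = 0
x = 6 or x = −14, giving (6, −14) and (−14, −4).

(−14, −4) and (6, −14)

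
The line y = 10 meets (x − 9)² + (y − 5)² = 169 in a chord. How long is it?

24

Centre (9, 5), r² = 169. Perpendicular distance d from centre to line = |−5| / √1 = 5.
Chord = 2√(r² − d²) = 2·√(144) = 24.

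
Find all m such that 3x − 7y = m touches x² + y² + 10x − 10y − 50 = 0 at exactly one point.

For a tangent, require d(centre, line) = r = 10.
|3·(−5) − 7·5 − m| / √58 = 10
|m − (−50)| = 10√58.

m = −50 ± 10√58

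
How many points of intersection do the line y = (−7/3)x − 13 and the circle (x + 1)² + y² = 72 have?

Centre (−1, 0), r² = 72. Distance² from centre to line = (32)²/58 = 512/29.
Since d² < r², the line cuts the circle twice.

2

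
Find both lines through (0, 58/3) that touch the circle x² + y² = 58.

7x + 3y = 58 and 7x − 3y = −58

Write the tangent as mx − y + (58/3 − m·(0)) = 0 and set its distance from the centre to √58:
[m·(0) − (−58/3)]² = 58(m² + 1)
9m² − 49 = 0, so m = −7/3 or m = 7/3.
With m = −7/3: 7x + 3y = 58. With m = 7/3: 7x − 3y = −58.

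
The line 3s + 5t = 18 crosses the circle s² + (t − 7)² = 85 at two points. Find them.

Express t = (18 − 3s)/5 and substitute into the circle:
34s² + 102s − 1836 = 0  ⟹  s² + 3s − 54 = 0
s = 6 or s = −9, giving (6, 0) and (−9, 9).

(−9, 9) and (6, 0)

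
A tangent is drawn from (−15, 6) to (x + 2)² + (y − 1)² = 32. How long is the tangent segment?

With centre O = (−2, 1), |OP|² = 194 and r² = 32.
By the tangent–radius right angle, tangent length = √(|PO|² − r²) = √162 = 9√2.

9√2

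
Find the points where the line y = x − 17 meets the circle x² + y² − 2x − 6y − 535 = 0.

From the line, y = x − 17. Substituting:
2x² − 42x − 144 = 0  ⟹  x² − 21x − 72 = 0
x = 24 or x = −3, giving (24, 7) and (−3, −20).

(−3, −20) and (24, 7)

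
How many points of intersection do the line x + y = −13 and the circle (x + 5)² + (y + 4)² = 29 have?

2

Substituting the line into the circle gives 2x² + 28x + 77 = 0.
Δ = 784 − 616 = 168.
Two real roots: the line is a secant.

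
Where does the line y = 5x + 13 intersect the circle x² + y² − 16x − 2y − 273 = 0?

(−5, −12) and (1, 18)

Express y = 5x + 13 and substitute into the circle:
26x² + 104x − 130 = 0  ⟹  x² + 4x − 5 = 0
x = 1 or x = −5, giving (1, 18) and (−5, −12).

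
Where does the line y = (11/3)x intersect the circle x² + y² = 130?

(−3, −11) and (3, 11)

Express y = (11x)/3 and substitute into the circle:
130x² − 1170 = 0  ⟹  x² − 9 = 0
x = 3 or x = −3, giving (3, 11) and (−3, −11).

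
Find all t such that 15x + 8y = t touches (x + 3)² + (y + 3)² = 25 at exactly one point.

Tangency holds when the distance from the centre (−3, −3) to the line equals the radius 5:
|15·(−3) + 8·(−3) − t| / √289 = 5
|t − (−69)| = 5·17, so t = 16 or t = −154.

t = −154 or t = 16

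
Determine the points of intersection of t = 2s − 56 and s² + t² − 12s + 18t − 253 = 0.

Express t = 2s − 56 and substitute into the circle:
5s² − 200s + 1875 = 0  ⟹  s² − 40s + 375 = 0
s = 25 or s = 15, giving (25, −6) and (15, −26).

(15, −26) and (25, −6)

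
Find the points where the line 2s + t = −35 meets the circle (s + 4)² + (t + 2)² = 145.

(−16, −3) and (−12, −11)

Express t = −2s − 35 and substitute into the circle:
5s² + 140s + 960 = 0  ⟹  s² + 28s + 192 = 0
s = −12 or s = −16, giving (−12, −11) and (−16, −3).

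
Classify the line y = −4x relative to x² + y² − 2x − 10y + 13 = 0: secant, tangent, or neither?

Substituting the line into the circle gives 17x² + 38x + 13 = 0.
Discriminant = (38)² − 4·17·(13) = 560 > 0.
Two real roots: the line is a secant.

secant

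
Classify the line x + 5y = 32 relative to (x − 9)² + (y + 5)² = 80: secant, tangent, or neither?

Substituting the line into the circle gives 26x² − 564x + 3274 = 0.
Δ = 318096 − 340496 = −22400.
No real roots: the line does not meet the circle.

neither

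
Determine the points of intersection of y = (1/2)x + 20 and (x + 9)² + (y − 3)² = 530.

(−32, 4) and (4, 22)

Express y = (40 + x)/2 and substitute into the circle:
5x² + 140x − 640 = 0  ⟹  x² + 28x − 128 = 0
x = 4 or x = −32, giving (4, 22) and (−32, 4).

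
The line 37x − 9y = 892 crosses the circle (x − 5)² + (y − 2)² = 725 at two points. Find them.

Express y = (−892 + 37x)/9 and substitute into the circle:
1450x² − 68150x + 771400 = 0  ⟹  x² − 47x + 532 = 0
x = 28 or x = 19, giving (28, 16) and (19, −21).

(19, −21) and (28, 16)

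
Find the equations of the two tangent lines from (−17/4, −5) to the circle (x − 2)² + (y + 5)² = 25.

4x + 3y = −32 and 4x − 3y = −2

Write the tangent as mx − y + (−5 − m·(−17/4)) = 0 and set its distance from the centre to 5:
(25/4m − (0))² = 25(m² + 1)
9m² − 16 = 0, so m = −4/3 or m = 4/3.
With m = −4/3: 4x + 3y = −32. With m = 4/3: 4x − 3y = −2.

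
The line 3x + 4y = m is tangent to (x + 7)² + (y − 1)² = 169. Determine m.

The line touches the circle iff its distance from (−7, 1) is 13:
|3·(−7) + 4·1 − m| / √25 = 13
|m − (−17)| = 13·5, so m = 48 or m = −82.

m = −82 or m = 48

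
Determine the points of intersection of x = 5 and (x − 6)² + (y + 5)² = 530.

The line gives x = 5. Substituting into the circle:
y² + 10y − 504 = 0
y = 18 or y = −28, giving (5, 18) and (5, −28).

(5, −28) and (5, 18)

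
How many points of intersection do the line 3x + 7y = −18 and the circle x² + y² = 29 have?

2

Substituting the line into the circle gives 58x² + 108x − 1097 = 0.
Discriminant = (108)² − 4·58·(−1097) = 266168 > 0.
Two real roots: the line is a secant.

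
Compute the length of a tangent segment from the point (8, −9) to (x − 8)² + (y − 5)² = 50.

√146

With centre O = (8, 5), |OP|² = 196 and r² = 50.
The tangent meets the radius at right angles, so tangent² = |PO|² − r² = 196 − 50 = 146.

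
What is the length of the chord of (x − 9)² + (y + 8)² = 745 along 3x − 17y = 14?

Substitute y = (−14 + 3x)/17:
298x² − 4470x − 177012 = 0  ⟹  x² − 15x − 594 = 0
x = 33 or x = −18, giving (33, 5) and (−18, −4).
|(33, 5) − (−18, −4)| = √((51)² + (9)²) = 3√298.

3√298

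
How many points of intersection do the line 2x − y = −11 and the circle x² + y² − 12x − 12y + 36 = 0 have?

0

Centre (6, 6), r² = 36. Distance² from centre to line = (17)²/5 = 289/5.
Since d² > r², the line lies outside the circle.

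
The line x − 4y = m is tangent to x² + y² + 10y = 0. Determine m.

m = 20 ± 5√17

For a tangent, require d(centre, line) = r = 5.
|1·0 − 4·(−5) − m| / √17 = 5
|m − (20)| = 5√17.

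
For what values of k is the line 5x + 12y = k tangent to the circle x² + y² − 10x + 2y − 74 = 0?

For a tangent, require d(centre, line) = r = 10.
|5·5 + 12·(−1) − k| / √169 = 10
|k − (13)| = 10·13, so k = 143 or k = −117.

k = −117 or k = 143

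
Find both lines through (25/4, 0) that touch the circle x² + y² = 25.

4x + 3y = 25 and 4x − 3y = 25

Write the tangent as mx − y + (0 − m·(25/4)) = 0 and set its distance from the centre to 5:
[m·(−25/4) − (0)]² = 25(m² + 1)
9m² − 16 = 0, so m = −4/3 or m = 4/3.
With m = −4/3: 4x + 3y = 25. With m = 4/3: 4x − 3y = 25.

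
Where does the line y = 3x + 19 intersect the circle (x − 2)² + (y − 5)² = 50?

(−5, 4) and (−3, 10)

Substitute y = 3x + 19:
10x² + 80x + 150 = 0  ⟹  x² + 8x + 15 = 0
x = −3 or x = −5, giving (−3, 10) and (−5, 4).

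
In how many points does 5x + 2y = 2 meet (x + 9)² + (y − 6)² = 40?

0

Centre (−9, 6), r² = 40. Distance² from centre to line = (−35)²/29 = 1225/29.
Since d² > r², the line lies outside the circle.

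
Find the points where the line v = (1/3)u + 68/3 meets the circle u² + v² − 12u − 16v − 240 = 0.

Express v = (68 + u)/3 and substitute into the circle:
10u² − 20u − 800 = 0  ⟹  u² − 2u − 80 = 0
u = 10 or u = −8, giving (10, 26) and (−8, 20).

(−8, 20) and (10, 26)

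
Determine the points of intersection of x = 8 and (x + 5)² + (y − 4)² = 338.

(8, −9) and (8, 17)

The line gives x = 8. Substituting into the circle:
y² − 8y − 153 = 0
y = 17 or y = −9, giving (8, 17) and (8, −9).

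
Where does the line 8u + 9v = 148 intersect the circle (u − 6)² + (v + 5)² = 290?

(5, 12) and (23, −4)

Substitute v = (148 − 8u)/9:
145u² − 4060u + 16675 = 0  ⟹  u² − 28u + 115 = 0
u = 23 or u = 5, giving (23, −4) and (5, 12).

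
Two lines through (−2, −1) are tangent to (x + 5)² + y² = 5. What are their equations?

Write the tangent as mx − y + (−1 − m·(−2)) = 0 and set its distance from the centre to √5:
[m·(−3) − (1)]² = 5(m² + 1)
2m² + 3m − 2 = 0, so m = −2 or m = 1/2.
Through (−2, −1) these give 2x + y = −5 and x − 2y = 0.

2x + y = −5 and x − 2y = 0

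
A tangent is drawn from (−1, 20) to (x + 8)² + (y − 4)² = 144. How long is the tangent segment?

The centre is (−8, 4) and r = 12. The square of the distance from P to the centre is 49 + 256 = 305.
By the tangent–radius right angle, tangent length = √(|PO|² − r²) = √161.

√161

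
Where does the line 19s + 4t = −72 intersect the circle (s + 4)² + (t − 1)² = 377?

(−8, 20) and (0, −18)

From the line, t = (−72 − 19s)/4. Substituting:
377s² + 3016s = 0  ⟹  s² + 8s = 0
s = 0 or s = −8, giving (0, −18) and (−8, 20).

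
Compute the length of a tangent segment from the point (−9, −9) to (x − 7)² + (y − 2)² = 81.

2√74

Centre (7, 2), r² = 81. |PO|² = (−16)² + (−11)² = 377.
Power of the point: PT² = |PO|² − r² = 296, so PT = 2√74.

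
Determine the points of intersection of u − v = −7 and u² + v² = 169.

Substitute v = u + 7:
2u² + 14u − 120 = 0  ⟹  u² + 7u − 60 = 0
u = 5 or u = −12, giving (5, 12) and (−12, −5).

(−12, −5) and (5, 12)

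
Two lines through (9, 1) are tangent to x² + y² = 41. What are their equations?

Let a tangent through (9, 1) have slope m. Its distance from (0, 0) must equal √41:
[m·(−9) − (−1)]² = 41(m² + 1)
20m² − 9m − 20 = 0, so m = −4/5 or m = 5/4.
Through (9, 1) these give 4x + 5y = 41 and 5x − 4y = 41.

4x + 5y = 41 and 5x − 4y = 41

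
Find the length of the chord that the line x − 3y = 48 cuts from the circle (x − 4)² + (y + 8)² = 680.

16√10

Substitute y = (−48 + x)/3:
10x² − 120x − 5400 = 0  ⟹  x² − 12x − 540 = 0
x = 30 or x = −18, giving (30, −6) and (−18, −22).
Chord length = distance between (30, −6) and (−18, −22) = √2560 = 16√10.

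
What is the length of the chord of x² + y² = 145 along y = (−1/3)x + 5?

7√10

Express y = (15 − x)/3 and substitute into the circle:
10x² − 30x − 1080 = 0  ⟹  x² − 3x − 108 = 0
x = 12 or x = −9, giving (12, 1) and (−9, 8).
|(12, 1) − (−9, 8)| = √((21)² + (−7)²) = 7√10.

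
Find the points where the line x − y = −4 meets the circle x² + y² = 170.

(−11, −7) and (7, 11)

From the line, y = x + 4. Substituting:
2x² + 8x − 154 = 0  ⟹  x² + 4x − 77 = 0
x = 7 or x = −11, giving (7, 11) and (−11, −7).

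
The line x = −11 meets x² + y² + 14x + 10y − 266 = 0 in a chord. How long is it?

36

Centre (−7, −5), r² = 340. Perpendicular distance d from centre to line = |4| / √1 = 4.
Half the chord is √(r² − d²) = √(324), so the full chord is 36.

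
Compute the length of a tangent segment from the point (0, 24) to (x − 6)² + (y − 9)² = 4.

√257

With centre O = (6, 9), |OP|² = 261 and r² = 4.
Power of the point: PT² = |PO|² − r² = 257, so PT = √257.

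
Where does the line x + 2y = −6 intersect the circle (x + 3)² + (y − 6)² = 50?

(−8, 1) and (−4, −1)

Substitute y = (−6 − x)/2:
5x² + 60x + 160 = 0  ⟹  x² + 12x + 32 = 0
x = −4 or x = −8, giving (−4, −1) and (−8, 1).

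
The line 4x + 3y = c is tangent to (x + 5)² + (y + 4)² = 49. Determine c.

Tangency holds when the distance from the centre (−5, −4) to the line equals the radius 7:
|4·(−5) + 3·(−4) − c| / √25 = 7
|c − (−32)| = 7·5, so c = 3 or c = −67.

c = −67 or c = 3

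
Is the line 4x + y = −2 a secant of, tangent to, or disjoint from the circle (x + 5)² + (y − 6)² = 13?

d² = (4·(−5) + 1·6 − (−2))²/17 = 144/17; r² = 13.
Since d² < r², the line cuts the circle twice.

secant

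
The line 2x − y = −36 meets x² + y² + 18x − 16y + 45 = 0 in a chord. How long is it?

From the line, y = 2x + 36. Substituting:
5x² + 130x + 765 = 0  ⟹  x² + 26x + 153 = 0
x = −9 or x = −17, giving (−9, 18) and (−17, 2).
|(−9, 18) − (−17, 2)| = √((8)² + (16)²) = 8√5.

8√5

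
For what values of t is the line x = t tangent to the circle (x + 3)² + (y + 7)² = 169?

For a tangent, require d(centre, line) = r = 13.
|1·(−3) + 0·(−7) − t| / √1 = 13
|t − (−3)| = 13, so t = 10 or t = −16.

t = −16 or t = 10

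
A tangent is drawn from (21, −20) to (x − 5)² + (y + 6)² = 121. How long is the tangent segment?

√331

With centre O = (5, −6), |OP|² = 452 and r² = 121.
Power of the point: PT² = |PO|² − r² = 331, so PT = √331.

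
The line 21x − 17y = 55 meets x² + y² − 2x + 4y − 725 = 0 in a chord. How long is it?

2√730

Express y = (−55 + 21x)/17 and substitute into the circle:
730x² − 1460x − 210240 = 0  ⟹  x² − 2x − 288 = 0
x = 18 or x = −16, giving (18, 19) and (−16, −23).
|(18, 19) − (−16, −23)| = √((34)² + (42)²) = 2√730.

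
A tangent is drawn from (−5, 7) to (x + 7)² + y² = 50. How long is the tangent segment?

√3

Centre (−7, 0), r² = 50. |PO|² = (2)² + (7)² = 53.
The tangent meets the radius at right angles, so tangent² = |PO|² − r² = 53 − 50 = 3.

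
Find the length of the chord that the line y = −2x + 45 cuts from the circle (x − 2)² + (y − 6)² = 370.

10√5

Substitute y = −2x + 45:
5x² − 160x + 1155 = 0  ⟹  x² − 32x + 231 = 0
x = 21 or x = 11, giving (21, 3) and (11, 23).
|(21, 3) − (11, 23)| = √((10)² + (−20)²) = 10√5.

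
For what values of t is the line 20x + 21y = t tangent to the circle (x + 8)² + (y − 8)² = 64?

t = −224 or t = 240

Tangency holds when the distance from the centre (−8, 8) to the line equals the radius 8:
|20·(−8) + 21·8 − t| / √841 = 8
|t − (8)| = 8·29, so t = 240 or t = −224.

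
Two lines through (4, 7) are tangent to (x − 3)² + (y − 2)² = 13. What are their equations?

3x + 2y = 26 and 2x − 3y = −13

Write the tangent as mx − y + (7 − m·(4)) = 0 and set its distance from the centre to √13:
(−1m − (−5))² = 13(m² + 1)
6m² + 5m − 6 = 0, so m = −3/2 or m = 2/3.
With m = −3/2: 3x + 2y = 26. With m = 2/3: 2x − 3y = −13.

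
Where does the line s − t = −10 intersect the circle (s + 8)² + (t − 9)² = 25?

Substitute t = s + 10:
2s² + 18s + 40 = 0  ⟹  s² + 9s + 20 = 0
s = −4 or s = −5, giving (−4, 6) and (−5, 5).

(−5, 5) and (−4, 6)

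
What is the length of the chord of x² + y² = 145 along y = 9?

From the line, y = 9. Substituting:
x² − 64 = 0
x = 8 or x = −8, giving (8, 9) and (−8, 9).
Chord length = distance between (8, 9) and (−8, 9) = √256 = 16.

16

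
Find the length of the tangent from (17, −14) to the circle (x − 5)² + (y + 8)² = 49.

√131

With centre O = (5, −8), |OP|² = 180 and r² = 49.
The tangent meets the radius at right angles, so tangent² = |PO|² − r² = 180 − 49 = 131.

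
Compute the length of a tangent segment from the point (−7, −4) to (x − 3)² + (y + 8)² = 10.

√106

With centre O = (3, −8), |OP|² = 116 and r² = 10.
By the tangent–radius right angle, tangent length = √(|PO|² − r²) = √106.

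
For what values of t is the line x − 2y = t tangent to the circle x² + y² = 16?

t = ±4√5

Tangency holds when the distance from the centre (0, 0) to the line equals the radius 4:
|1·0 − 2·0 − t| / √5 = 4
|t| = 4√5.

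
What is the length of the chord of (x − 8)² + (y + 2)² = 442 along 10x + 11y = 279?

2√221

The distance from (8, −2) to the line is 221/√221, and r² = 442.
Half the chord is √(r² − d²) = √(221), so the full chord is 2√221.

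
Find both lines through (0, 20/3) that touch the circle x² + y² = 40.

Let a tangent through (0, 20/3) have slope m. Its distance from (0, 0) must equal 2√10:
[m·(0) − (−20/3)]² = 40(m² + 1)
9m² − 1 = 0, so m = 1/3 or m = −1/3.
Through (0, 20/3) these give x − 3y = −20 and x + 3y = 20.

x − 3y = −20 and x + 3y = 20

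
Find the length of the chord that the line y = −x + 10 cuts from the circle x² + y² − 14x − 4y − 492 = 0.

Centre (7, 2), r² = 545. Perpendicular distance d from centre to line = |−1| / √2 = 1/√2.
Half the chord is √(r² − d²) = √(1089/2), so the full chord is 33√2.

33√2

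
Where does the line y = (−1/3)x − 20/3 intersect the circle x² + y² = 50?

Express y = (−20 − x)/3 and substitute into the circle:
10x² + 40x − 50 = 0  ⟹  x² + 4x − 5 = 0
x = 1 or x = −5, giving (1, −7) and (−5, −5).

(−5, −5) and (1, −7)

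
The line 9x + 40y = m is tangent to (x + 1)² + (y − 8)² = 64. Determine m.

m = −17 or m = 639

For a tangent, require d(centre, line) = r = 8.
|9·(−1) + 40·8 − m| / √1681 = 8
|m − (311)| = 8·41, so m = 639 or m = −17.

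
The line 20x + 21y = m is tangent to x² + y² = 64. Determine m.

m = −232 or m = 232

Tangency holds when the distance from the centre (0, 0) to the line equals the radius 8:
|20·0 + 21·0 − m| / √841 = 8
|m| = 8·29, so m = 232 or m = −232.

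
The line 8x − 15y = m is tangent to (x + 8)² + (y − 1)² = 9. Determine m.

m = −130 or m = −28

Tangency holds when the distance from the centre (−8, 1) to the line equals the radius 3:
|8·(−8) − 15·1 − m| / √289 = 3
|m − (−79)| = 3·17, so m = −28 or m = −130.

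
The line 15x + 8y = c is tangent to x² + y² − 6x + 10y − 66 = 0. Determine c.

Tangency holds when the distance from the centre (3, −5) to the line equals the radius 10:
|15·3 + 8·(−5) − c| / √289 = 10
|c − (5)| = 10·17, so c = 175 or c = −165.

c = −165 or c = 175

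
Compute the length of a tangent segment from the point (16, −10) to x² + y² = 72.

2√71

Centre (0, 0), r² = 72. |PO|² = (16)² + (−10)² = 356.
The tangent meets the radius at right angles, so tangent² = |PO|² − r² = 356 − 72 = 284.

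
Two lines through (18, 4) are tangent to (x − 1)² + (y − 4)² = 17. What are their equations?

x − 4y = 2 and x + 4y = 34

Let a tangent through (18, 4) have slope m. Its distance from (1, 4) must equal √17:
[m·(−17) − (0)]² = 17(m² + 1)
16m² − 1 = 0, so m = 1/4 or m = −1/4.
Through (18, 4) these give x − 4y = 2 and x + 4y = 34.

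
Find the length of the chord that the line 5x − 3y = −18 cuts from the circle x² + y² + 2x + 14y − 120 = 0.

4√34

From the line, y = (18 + 5x)/3. Substituting:
34x² + 408x = 0  ⟹  x² + 12x = 0
x = 0 or x = −12, giving (0, 6) and (−12, −14).
Chord length = distance between (0, 6) and (−12, −14) = √544 = 4√34.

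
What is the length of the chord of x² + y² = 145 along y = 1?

24

Centre (0, 0), r² = 145. Perpendicular distance d from centre to line = |−1| / √1 = 1.
Chord = 2√(r² − d²) = 2·√(144) = 24.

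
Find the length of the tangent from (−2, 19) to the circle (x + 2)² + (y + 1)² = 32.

The centre is (−2, −1) and r = 4√2. The square of the distance from P to the centre is 0 + 400 = 400.
By the tangent–radius right angle, tangent length = √(|PO|² − r²) = √368 = 4√23.

4√23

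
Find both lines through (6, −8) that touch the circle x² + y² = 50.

A line y − (−8) = m(x − (6)) is tangent when its distance from (0, 0) is 5√2:
[m·(−6) − (8)]² = 50(m² + 1)
7m² − 48m − 7 = 0, so m = −1/7 or m = 7.
With m = −1/7: x + 7y = −50. With m = 7: 7x − y = 50.

x + 7y = −50 and 7x − y = 50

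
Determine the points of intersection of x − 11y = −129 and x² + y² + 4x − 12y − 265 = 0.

(−19, 10) and (14, 13)

Express y = (129 + x)/11 and substitute into the circle:
122x² + 610x − 32452 = 0  ⟹  x² + 5x − 266 = 0
x = 14 or x = −19, giving (14, 13) and (−19, 10).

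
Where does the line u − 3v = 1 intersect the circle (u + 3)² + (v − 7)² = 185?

Express v = (−1 + u)/3 and substitute into the circle:
10u² + 10u − 1100 = 0  ⟹  u² + u − 110 = 0
u = 10 or u = −11, giving (10, 3) and (−11, −4).

(−11, −4) and (10, 3)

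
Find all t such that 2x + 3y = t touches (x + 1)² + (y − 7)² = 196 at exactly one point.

t = 19 ± 14√13

For a tangent, require d(centre, line) = r = 14.
|2·(−1) + 3·7 − t| / √13 = 14
|t − (19)| = 14√13.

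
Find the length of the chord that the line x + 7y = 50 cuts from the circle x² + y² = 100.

10√2

From the line, y = (50 − x)/7. Substituting:
50x² − 100x − 2400 = 0  ⟹  x² − 2x − 48 = 0
x = 8 or x = −6, giving (8, 6) and (−6, 8).
|(8, 6) − (−6, 8)| = √((14)² + (−2)²) = 10√2.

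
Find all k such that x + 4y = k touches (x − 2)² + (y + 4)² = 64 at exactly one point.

k = −14 ± 8√17

For a tangent, require d(centre, line) = r = 8.
|1·2 + 4·(−4) − k| / √17 = 8
|k − (−14)| = 8√17.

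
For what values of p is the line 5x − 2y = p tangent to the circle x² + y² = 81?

Tangency holds when the distance from the centre (0, 0) to the line equals the radius 9:
|5·0 − 2·0 − p| / √29 = 9
|p| = 9√29.

p = ±9√29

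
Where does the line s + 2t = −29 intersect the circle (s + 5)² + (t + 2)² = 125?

From the line, t = (−29 − s)/2. Substituting:
5s² + 90s + 225 = 0  ⟹  s² + 18s + 45 = 0
s = −3 or s = −15, giving (−3, −13) and (−15, −7).

(−15, −7) and (−3, −13)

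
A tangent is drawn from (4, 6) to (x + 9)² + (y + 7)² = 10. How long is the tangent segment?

With centre O = (−9, −7), |OP|² = 338 and r² = 10.
By the tangent–radius right angle, tangent length = √(|PO|² − r²) = √328 = 2√82.

2√82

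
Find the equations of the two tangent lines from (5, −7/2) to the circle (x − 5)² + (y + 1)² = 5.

x + 2y = −2 and x − 2y = 12

Write the tangent as mx − y + (−7/2 − m·(5)) = 0 and set its distance from the centre to √5:
[m·(0) − (5/2)]² = 5(m² + 1)
4m² − 1 = 0, so m = −1/2 or m = 1/2.
With m = −1/2: x + 2y = −2. With m = 1/2: x − 2y = 12.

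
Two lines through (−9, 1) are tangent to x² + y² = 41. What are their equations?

5x + 4y = −41 and 4x − 5y = −41

Let a tangent through (−9, 1) have slope m. Its distance from (0, 0) must equal √41:
[m·(9) − (−1)]² = 41(m² + 1)
20m² + 9m − 20 = 0, so m = −5/4 or m = 4/5.
With m = −5/4: 5x + 4y = −41. With m = 4/5: 4x − 5y = −41.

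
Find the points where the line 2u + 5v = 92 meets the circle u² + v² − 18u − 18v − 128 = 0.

Express v = (92 − 2u)/5 and substitute into the circle:
29u² − 638u − 3016 = 0  ⟹  u² − 22u − 104 = 0
u = 26 or u = −4, giving (26, 8) and (−4, 20).

(−4, 20) and (26, 8)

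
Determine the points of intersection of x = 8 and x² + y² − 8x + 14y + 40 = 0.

The line gives x = 8. Substituting into the circle:
y² + 14y + 40 = 0
y = −4 or y = −10, giving (8, −4) and (8, −10).

(8, −10) and (8, −4)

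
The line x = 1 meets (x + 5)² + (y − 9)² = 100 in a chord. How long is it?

The line gives x = 1. Substituting into the circle:
y² − 18y + 17 = 0
y = 17 or y = 1, giving (1, 17) and (1, 1).
Chord length = distance between (1, 17) and (1, 1) = √256 = 16.

16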